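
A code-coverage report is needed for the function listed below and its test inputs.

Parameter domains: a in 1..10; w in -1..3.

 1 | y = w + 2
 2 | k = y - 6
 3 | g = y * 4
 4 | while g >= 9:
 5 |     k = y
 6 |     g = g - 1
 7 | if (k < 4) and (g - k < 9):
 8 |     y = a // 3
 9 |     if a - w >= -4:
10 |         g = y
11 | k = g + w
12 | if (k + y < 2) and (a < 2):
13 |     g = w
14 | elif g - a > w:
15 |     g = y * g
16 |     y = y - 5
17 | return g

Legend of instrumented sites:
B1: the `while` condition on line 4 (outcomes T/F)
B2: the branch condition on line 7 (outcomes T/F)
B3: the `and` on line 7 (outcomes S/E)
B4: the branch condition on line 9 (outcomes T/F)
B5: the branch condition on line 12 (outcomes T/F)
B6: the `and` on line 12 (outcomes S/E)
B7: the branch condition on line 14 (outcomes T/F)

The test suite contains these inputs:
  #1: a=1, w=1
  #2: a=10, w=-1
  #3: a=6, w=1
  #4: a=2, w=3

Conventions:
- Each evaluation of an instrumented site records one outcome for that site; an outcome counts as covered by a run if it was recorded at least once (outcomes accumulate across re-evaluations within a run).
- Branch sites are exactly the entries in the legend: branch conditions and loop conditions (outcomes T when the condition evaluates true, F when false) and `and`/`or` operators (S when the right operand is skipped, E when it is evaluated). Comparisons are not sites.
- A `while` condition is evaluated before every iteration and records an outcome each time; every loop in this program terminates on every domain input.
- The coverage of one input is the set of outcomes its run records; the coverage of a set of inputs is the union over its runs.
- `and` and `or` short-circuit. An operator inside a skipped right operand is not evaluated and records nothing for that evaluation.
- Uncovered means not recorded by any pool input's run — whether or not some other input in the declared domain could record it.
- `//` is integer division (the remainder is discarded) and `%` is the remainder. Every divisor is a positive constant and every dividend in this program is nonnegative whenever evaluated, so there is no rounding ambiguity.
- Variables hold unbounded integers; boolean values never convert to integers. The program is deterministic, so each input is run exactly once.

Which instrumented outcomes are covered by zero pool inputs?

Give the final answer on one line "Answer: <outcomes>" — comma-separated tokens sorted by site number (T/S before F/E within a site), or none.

input #1, a=1, w=1: events B1->T, B1->T, B1->T, B1->T, B1->F, B3->E, B2->T, B4->T, B6->E, B5->T; outcomes B1=T, B1=F, B2=T, B3=E, B4=T, B5=T, B6=E
input #2, a=10, w=-1: events B1->F, B3->E, B2->F, B6->S, B5->F, B7->F; outcomes B1=F, B2=F, B3=E, B5=F, B6=S, B7=F
input #3, a=6, w=1: events B1->T, B1->T, B1->T, B1->T, B1->F, B3->E, B2->T, B4->T, B6->S, B5->F, B7->F; outcomes B1=T, B1=F, B2=T, B3=E, B4=T, B5=F, B6=S, B7=F
input #4, a=2, w=3: events B1->T, B1->T, B1->T, B1->T, B1->T, B1->T, B1->T, B1->T, B1->T, B1->T, B1->T, B1->T, B1->F, B3->S, ...; outcomes B1=T, B1=F, B2=F, B3=S, B5=F, B6=S, B7=T
union over the pool: B1=T, B1=F, B2=T, B2=F, B3=S, B3=E, B4=T, B5=T, B5=F, B6=S, B6=E, B7=T, B7=F
uncovered (1 of 14): B4=F

Answer: B4=F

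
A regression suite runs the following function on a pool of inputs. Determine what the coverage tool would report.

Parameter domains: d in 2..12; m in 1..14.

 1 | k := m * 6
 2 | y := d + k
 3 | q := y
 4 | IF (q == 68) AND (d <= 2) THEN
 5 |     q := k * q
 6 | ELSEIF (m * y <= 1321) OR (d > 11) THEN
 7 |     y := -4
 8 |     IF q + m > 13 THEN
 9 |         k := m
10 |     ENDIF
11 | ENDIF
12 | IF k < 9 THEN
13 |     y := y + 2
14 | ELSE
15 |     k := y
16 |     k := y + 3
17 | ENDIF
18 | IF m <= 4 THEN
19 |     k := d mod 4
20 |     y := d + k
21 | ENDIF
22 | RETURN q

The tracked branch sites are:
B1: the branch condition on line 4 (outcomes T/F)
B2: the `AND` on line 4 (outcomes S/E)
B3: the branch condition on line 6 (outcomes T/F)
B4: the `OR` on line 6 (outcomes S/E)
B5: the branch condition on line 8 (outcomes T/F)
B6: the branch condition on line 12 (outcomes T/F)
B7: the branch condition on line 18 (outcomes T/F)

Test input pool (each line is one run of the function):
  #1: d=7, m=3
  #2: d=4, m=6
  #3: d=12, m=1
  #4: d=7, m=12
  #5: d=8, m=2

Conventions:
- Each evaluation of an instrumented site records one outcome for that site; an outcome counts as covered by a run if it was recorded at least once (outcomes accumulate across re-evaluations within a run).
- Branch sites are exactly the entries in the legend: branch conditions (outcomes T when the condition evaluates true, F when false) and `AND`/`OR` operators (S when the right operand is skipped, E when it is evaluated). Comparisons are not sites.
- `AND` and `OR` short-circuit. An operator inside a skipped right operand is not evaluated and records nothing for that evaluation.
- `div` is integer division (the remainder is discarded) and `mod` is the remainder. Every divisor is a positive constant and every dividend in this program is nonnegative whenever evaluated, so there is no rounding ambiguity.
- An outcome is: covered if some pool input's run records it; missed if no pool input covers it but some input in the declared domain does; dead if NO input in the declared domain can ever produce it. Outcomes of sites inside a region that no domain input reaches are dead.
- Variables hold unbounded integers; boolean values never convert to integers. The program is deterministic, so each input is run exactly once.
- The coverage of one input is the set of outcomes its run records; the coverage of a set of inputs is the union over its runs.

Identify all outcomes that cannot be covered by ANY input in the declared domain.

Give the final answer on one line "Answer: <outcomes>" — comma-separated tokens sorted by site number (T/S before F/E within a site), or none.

checking every outcome against all 154 domain inputs:
  reachable outcomes have witnesses, e.g. B1=T (e.g. d=2, m=11), B1=F (e.g. d=2, m=1), B2=S (e.g. d=2, m=1), B2=E (e.g. d=2, m=11)

Answer: none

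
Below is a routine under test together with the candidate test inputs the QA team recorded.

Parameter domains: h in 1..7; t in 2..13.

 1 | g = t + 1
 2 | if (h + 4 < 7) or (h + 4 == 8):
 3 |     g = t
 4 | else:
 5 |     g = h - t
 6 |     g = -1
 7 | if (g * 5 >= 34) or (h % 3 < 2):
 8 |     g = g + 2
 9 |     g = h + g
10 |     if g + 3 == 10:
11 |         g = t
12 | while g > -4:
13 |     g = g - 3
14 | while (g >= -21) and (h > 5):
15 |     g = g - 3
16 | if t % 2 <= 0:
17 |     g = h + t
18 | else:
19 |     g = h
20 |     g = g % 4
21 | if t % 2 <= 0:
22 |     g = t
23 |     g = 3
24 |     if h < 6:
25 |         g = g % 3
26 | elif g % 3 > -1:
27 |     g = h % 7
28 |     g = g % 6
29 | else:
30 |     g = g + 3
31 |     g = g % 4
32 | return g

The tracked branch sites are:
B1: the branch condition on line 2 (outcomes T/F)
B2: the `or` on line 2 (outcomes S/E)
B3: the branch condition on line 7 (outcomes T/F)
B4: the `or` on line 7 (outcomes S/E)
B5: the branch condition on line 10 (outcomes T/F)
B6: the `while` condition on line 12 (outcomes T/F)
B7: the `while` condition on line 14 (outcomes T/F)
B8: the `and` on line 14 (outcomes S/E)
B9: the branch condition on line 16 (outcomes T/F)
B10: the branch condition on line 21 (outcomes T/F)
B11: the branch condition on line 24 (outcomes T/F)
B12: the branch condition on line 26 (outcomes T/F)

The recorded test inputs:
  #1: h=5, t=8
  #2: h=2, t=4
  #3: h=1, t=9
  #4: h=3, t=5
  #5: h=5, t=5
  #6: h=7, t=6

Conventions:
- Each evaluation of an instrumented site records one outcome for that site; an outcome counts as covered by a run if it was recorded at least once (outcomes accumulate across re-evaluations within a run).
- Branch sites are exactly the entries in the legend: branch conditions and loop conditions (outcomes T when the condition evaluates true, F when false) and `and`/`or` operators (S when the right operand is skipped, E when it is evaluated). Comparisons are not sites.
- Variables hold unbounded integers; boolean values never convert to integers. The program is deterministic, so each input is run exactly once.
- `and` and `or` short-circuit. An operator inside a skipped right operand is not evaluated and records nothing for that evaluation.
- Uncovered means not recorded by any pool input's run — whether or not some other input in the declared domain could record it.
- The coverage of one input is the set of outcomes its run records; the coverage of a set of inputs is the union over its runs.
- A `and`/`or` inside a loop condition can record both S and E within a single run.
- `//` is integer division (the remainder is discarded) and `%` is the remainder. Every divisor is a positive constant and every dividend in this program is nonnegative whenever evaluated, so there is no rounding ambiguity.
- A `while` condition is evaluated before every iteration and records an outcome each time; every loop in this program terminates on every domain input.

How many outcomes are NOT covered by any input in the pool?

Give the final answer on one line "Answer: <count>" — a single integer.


#1 (h=5, t=8) -> B2->E, B1->F, B4->E, B3->F, B6->T, B6->F, B8->E, B7->F, B9->T, B10->T, B11->T; covered: B1=F, B2=E, B3=F, B4=E, B6=T, B6=F, B7=F, B8=E, B9=T, B10=T, B11=T
#2 (h=2, t=4) -> B2->S, B1->T, B4->E, B3->F, B6->T, B6->T, B6->T, B6->F, B8->E, B7->F, B9->T, B10->T, B11->T; covered: B1=T, B2=S, B3=F, B4=E, B6=T, B6=F, B7=F, B8=E, B9=T, B10=T, B11=T
#3 (h=1, t=9) -> B2->S, B1->T, B4->S, B3->T, B5->F, B6->T, B6->T, B6->T, B6->T, B6->T, B6->T, B6->F, B8->E, B7->F, ...; covered: B1=T, B2=S, B3=T, B4=S, B5=F, B6=T, B6=F, B7=F, B8=E, B9=F, B10=F, B12=T
#4 (h=3, t=5) -> B2->E, B1->F, B4->E, B3->T, B5->F, B6->T, B6->T, B6->T, B6->F, B8->E, B7->F, B9->F, B10->F, B12->T; covered: B1=F, B2=E, B3=T, B4=E, B5=F, B6=T, B6=F, B7=F, B8=E, B9=F, B10=F, B12=T
#5 (h=5, t=5) -> B2->E, B1->F, B4->E, B3->F, B6->T, B6->F, B8->E, B7->F, B9->F, B10->F, B12->T; covered: B1=F, B2=E, B3=F, B4=E, B6=T, B6=F, B7=F, B8=E, B9=F, B10=F, B12=T
#6 (h=7, t=6) -> B2->E, B1->F, B4->E, B3->T, B5->F, B6->T, B6->T, B6->T, B6->T, B6->F, B8->E, B7->T, B8->E, B7->T, ...; covered: B1=F, B2=E, B3=T, B4=E, B5=F, B6=T, B6=F, B7=T, B7=F, B8=S, B8=E, B9=T, B10=T, B11=F
union over the pool: B1=T, B1=F, B2=S, B2=E, B3=T, B3=F, B4=S, B4=E, B5=F, B6=T, B6=F, B7=T, B7=F, B8=S, B8=E, B9=T, B9=F, B10=T, B10=F, B11=T, B11=F, B12=T
uncovered (2 of 24): B5=T, B12=F
Answer: 2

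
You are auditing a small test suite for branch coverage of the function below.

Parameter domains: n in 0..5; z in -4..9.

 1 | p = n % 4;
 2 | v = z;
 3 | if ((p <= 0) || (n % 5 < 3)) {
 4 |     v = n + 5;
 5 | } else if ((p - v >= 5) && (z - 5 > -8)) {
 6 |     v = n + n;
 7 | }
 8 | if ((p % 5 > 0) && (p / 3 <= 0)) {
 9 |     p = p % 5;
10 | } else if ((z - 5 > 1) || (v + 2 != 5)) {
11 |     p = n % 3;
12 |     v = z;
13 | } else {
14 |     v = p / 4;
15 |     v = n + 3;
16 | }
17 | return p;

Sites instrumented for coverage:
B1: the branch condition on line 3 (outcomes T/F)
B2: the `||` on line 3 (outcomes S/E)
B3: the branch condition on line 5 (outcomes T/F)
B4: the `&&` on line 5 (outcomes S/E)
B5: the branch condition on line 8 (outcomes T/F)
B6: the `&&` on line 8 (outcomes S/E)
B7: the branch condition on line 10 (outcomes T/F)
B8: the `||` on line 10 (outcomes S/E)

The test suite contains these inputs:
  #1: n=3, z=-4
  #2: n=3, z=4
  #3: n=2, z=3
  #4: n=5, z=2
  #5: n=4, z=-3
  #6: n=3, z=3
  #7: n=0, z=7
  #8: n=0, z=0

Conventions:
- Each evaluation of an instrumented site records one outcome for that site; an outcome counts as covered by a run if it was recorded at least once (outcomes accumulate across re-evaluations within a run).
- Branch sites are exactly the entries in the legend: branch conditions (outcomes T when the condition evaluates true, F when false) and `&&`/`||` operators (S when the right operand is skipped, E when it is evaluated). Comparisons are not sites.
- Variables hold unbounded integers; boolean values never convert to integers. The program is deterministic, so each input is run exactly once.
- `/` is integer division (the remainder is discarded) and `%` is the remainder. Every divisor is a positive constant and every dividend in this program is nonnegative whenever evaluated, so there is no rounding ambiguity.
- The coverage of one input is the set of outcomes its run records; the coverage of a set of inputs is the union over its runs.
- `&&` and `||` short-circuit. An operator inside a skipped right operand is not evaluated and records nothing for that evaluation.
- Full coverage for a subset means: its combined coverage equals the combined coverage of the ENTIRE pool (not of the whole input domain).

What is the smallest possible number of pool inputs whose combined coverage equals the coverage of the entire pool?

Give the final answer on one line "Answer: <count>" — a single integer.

input #1, n=3, z=-4: events B2->E, B1->F, B4->E, B3->F, B6->E, B5->F, B8->E, B7->T; outcomes B1=F, B2=E, B3=F, B4=E, B5=F, B6=E, B7=T, B8=E
input #2, n=3, z=4: events B2->E, B1->F, B4->S, B3->F, B6->E, B5->F, B8->E, B7->T; outcomes B1=F, B2=E, B3=F, B4=S, B5=F, B6=E, B7=T, B8=E
input #3, n=2, z=3: events B2->E, B1->T, B6->E, B5->T; outcomes B1=T, B2=E, B5=T, B6=E
input #4, n=5, z=2: events B2->E, B1->T, B6->E, B5->T; outcomes B1=T, B2=E, B5=T, B6=E
input #5, n=4, z=-3: events B2->S, B1->T, B6->S, B5->F, B8->E, B7->T; outcomes B1=T, B2=S, B5=F, B6=S, B7=T, B8=E
input #6, n=3, z=3: events B2->E, B1->F, B4->S, B3->F, B6->E, B5->F, B8->E, B7->F; outcomes B1=F, B2=E, B3=F, B4=S, B5=F, B6=E, B7=F, B8=E
input #7, n=0, z=7: events B2->S, B1->T, B6->S, B5->F, B8->S, B7->T; outcomes B1=T, B2=S, B5=F, B6=S, B7=T, B8=S
input #8, n=0, z=0: events B2->S, B1->T, B6->S, B5->F, B8->E, B7->T; outcomes B1=T, B2=S, B5=F, B6=S, B7=T, B8=E
the full pool covers 15 outcomes: B1=T, B1=F, B2=S, B2=E, B3=F, B4=S, B4=E, B5=T, B5=F, B6=S, B6=E, B7=T, B7=F, B8=S, B8=E
every size-1 subset falls short of the 15 outcomes (best: 8/15)
every size-2 subset falls short of the 15 outcomes (best: 13/15)
every size-3 subset falls short of the 15 outcomes (best: 14/15)
size 4: inputs {1, 3, 6, 7} cover all 15 outcomes, and no lexicographically smaller subset of this size does

Answer: 4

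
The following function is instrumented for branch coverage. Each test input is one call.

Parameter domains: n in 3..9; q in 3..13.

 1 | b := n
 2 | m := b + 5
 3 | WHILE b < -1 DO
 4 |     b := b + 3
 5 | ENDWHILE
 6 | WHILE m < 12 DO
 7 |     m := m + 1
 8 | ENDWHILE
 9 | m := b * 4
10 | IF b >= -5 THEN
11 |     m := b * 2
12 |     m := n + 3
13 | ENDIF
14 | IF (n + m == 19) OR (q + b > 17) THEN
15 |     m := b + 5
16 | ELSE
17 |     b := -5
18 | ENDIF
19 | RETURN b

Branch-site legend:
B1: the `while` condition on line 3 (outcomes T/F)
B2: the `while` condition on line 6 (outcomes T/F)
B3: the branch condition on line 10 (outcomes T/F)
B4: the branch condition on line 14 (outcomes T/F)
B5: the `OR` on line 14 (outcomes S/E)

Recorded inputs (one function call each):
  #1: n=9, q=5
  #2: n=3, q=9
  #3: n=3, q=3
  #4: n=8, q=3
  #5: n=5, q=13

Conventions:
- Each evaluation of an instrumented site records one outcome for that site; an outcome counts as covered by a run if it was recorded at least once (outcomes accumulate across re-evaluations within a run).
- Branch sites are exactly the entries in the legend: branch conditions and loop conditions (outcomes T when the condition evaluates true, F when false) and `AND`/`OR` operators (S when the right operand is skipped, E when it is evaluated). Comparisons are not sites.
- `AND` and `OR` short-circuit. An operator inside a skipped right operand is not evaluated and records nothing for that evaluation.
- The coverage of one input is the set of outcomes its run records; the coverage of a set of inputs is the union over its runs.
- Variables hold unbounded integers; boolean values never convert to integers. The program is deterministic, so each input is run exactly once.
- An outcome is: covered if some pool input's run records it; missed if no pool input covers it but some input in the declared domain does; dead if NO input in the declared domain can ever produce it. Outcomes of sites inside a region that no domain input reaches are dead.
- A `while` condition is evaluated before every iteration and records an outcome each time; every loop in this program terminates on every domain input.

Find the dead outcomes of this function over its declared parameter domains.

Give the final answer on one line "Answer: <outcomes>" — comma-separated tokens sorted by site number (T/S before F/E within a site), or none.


running all 77 domain inputs and tallying outcomes:
  B1=T: never recorded by any domain input -> dead
  B3=F: never recorded by any domain input -> dead
  reachable outcomes have witnesses, e.g. B1=F (e.g. n=3, q=3), B2=T (e.g. n=3, q=3), B2=F (e.g. n=3, q=3), B3=T (e.g. n=3, q=3)
Answer: B1=T, B3=F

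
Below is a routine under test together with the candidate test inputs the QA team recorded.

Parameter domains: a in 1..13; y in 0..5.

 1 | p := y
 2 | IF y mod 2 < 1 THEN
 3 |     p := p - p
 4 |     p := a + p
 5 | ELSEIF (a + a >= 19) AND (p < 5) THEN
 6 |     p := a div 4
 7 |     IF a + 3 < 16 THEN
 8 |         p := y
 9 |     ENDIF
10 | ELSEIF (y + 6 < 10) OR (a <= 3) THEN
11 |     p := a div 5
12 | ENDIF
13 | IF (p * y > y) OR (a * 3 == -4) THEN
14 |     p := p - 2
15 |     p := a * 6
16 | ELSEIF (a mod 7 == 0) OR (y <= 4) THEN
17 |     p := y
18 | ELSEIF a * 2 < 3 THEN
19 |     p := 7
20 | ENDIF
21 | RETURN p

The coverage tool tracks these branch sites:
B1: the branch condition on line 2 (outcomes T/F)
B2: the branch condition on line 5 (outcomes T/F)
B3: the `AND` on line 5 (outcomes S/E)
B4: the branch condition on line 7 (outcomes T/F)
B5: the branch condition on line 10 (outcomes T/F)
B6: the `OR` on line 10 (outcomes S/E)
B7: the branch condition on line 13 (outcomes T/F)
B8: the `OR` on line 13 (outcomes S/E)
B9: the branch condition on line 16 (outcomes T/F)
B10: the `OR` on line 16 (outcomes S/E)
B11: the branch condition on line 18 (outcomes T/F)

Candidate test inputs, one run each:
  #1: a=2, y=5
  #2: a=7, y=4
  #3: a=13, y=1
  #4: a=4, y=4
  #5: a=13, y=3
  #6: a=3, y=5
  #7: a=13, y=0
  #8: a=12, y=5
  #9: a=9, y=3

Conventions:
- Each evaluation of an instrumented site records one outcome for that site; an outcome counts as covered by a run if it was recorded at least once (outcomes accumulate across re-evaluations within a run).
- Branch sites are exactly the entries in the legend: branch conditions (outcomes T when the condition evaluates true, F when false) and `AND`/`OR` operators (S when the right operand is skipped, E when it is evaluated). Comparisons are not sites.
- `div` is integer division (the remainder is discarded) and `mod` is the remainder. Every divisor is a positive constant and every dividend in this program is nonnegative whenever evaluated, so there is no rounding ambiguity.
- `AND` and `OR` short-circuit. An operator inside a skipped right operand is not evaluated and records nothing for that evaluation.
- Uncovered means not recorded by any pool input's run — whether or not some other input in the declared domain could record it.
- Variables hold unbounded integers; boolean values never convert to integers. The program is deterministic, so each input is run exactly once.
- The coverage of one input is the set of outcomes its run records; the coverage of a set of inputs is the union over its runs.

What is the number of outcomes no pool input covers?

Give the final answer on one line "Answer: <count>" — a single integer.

input #1 (a=2, y=5): covers B1=F, B2=F, B3=S, B5=T, B6=E, B7=F, B8=E, B9=F, B10=E, B11=F
input #2 (a=7, y=4): covers B1=T, B7=T, B8=S
input #3 (a=13, y=1): covers B1=F, B2=T, B3=E, B4=F, B7=T, B8=S
input #4 (a=4, y=4): covers B1=T, B7=T, B8=S
input #5 (a=13, y=3): covers B1=F, B2=T, B3=E, B4=F, B7=T, B8=S
input #6 (a=3, y=5): covers B1=F, B2=F, B3=S, B5=T, B6=E, B7=F, B8=E, B9=F, B10=E, B11=F
input #7 (a=13, y=0): covers B1=T, B7=F, B8=E, B9=T, B10=E
input #8 (a=12, y=5): covers B1=F, B2=F, B3=E, B5=F, B6=E, B7=T, B8=S
input #9 (a=9, y=3): covers B1=F, B2=F, B3=S, B5=T, B6=S, B7=F, B8=E, B9=T, B10=E
union over the pool: B1=T, B1=F, B2=T, B2=F, B3=S, B3=E, B4=F, B5=T, B5=F, B6=S, B6=E, B7=T, B7=F, B8=S, B8=E, B9=T, B9=F, B10=E, B11=F
uncovered (3 of 22): B4=T, B10=S, B11=T

Answer: 3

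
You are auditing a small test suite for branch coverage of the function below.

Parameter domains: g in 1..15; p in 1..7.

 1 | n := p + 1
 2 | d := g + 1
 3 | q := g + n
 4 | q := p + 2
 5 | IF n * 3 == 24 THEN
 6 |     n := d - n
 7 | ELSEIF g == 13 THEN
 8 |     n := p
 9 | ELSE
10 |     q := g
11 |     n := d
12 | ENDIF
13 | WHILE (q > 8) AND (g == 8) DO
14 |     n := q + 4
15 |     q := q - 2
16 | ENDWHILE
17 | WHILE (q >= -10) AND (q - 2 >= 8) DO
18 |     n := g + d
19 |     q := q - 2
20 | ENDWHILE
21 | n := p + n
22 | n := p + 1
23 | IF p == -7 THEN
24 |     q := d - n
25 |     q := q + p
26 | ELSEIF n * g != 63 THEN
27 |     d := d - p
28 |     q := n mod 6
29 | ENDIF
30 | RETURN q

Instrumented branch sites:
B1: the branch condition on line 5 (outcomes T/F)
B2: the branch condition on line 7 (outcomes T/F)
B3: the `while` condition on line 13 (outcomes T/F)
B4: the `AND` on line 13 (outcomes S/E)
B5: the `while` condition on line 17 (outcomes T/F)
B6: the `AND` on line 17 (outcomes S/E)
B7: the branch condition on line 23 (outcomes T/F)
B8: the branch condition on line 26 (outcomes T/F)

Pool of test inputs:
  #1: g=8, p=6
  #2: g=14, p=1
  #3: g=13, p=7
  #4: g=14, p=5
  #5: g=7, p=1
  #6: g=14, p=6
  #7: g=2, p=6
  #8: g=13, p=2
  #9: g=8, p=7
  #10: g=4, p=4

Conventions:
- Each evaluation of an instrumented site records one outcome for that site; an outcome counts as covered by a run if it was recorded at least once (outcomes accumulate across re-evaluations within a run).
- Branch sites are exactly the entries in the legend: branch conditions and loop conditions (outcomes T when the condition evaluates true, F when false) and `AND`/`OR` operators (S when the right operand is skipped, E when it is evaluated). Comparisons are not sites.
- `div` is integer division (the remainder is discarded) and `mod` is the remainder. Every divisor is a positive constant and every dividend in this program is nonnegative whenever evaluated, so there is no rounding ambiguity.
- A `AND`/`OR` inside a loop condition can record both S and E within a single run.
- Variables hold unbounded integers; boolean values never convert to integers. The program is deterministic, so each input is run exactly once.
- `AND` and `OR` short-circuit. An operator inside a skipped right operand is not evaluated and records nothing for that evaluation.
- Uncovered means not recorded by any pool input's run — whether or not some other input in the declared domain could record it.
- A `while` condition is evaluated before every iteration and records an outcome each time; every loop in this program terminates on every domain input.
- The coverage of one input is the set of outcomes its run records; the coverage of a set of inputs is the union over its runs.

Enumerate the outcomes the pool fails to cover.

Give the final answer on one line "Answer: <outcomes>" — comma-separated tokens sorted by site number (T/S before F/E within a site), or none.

input #1 (g=8, p=6): events B1->F, B2->F, B4->S, B3->F, B6->E, B5->F, B7->F, B8->T; covers B1=F, B2=F, B3=F, B4=S, B5=F, B6=E, B7=F, B8=T
input #2 (g=14, p=1): events B1->F, B2->F, B4->E, B3->F, B6->E, B5->T, B6->E, B5->T, B6->E, B5->T, B6->E, B5->F, B7->F, B8->T; covers B1=F, B2=F, B3=F, B4=E, B5=T, B5=F, B6=E, B7=F, B8=T
input #3 (g=13, p=7): events B1->T, B4->E, B3->F, B6->E, B5->F, B7->F, B8->T; covers B1=T, B3=F, B4=E, B5=F, B6=E, B7=F, B8=T
input #4 (g=14, p=5): events B1->F, B2->F, B4->E, B3->F, B6->E, B5->T, B6->E, B5->T, B6->E, B5->T, B6->E, B5->F, B7->F, B8->T; covers B1=F, B2=F, B3=F, B4=E, B5=T, B5=F, B6=E, B7=F, B8=T
input #5 (g=7, p=1): events B1->F, B2->F, B4->S, B3->F, B6->E, B5->F, B7->F, B8->T; covers B1=F, B2=F, B3=F, B4=S, B5=F, B6=E, B7=F, B8=T
input #6 (g=14, p=6): events B1->F, B2->F, B4->E, B3->F, B6->E, B5->T, B6->E, B5->T, B6->E, B5->T, B6->E, B5->F, B7->F, B8->T; covers B1=F, B2=F, B3=F, B4=E, B5=T, B5=F, B6=E, B7=F, B8=T
input #7 (g=2, p=6): events B1->F, B2->F, B4->S, B3->F, B6->E, B5->F, B7->F, B8->T; covers B1=F, B2=F, B3=F, B4=S, B5=F, B6=E, B7=F, B8=T
input #8 (g=13, p=2): events B1->F, B2->T, B4->S, B3->F, B6->E, B5->F, B7->F, B8->T; covers B1=F, B2=T, B3=F, B4=S, B5=F, B6=E, B7=F, B8=T
input #9 (g=8, p=7): events B1->T, B4->E, B3->T, B4->S, B3->F, B6->E, B5->F, B7->F, B8->T; covers B1=T, B3=T, B3=F, B4=S, B4=E, B5=F, B6=E, B7=F, B8=T
input #10 (g=4, p=4): events B1->F, B2->F, B4->S, B3->F, B6->E, B5->F, B7->F, B8->T; covers B1=F, B2=F, B3=F, B4=S, B5=F, B6=E, B7=F, B8=T
union over the pool: B1=T, B1=F, B2=T, B2=F, B3=T, B3=F, B4=S, B4=E, B5=T, B5=F, B6=E, B7=F, B8=T
uncovered (3 of 16): B6=S, B7=T, B8=F

Answer: B6=S, B7=T, B8=F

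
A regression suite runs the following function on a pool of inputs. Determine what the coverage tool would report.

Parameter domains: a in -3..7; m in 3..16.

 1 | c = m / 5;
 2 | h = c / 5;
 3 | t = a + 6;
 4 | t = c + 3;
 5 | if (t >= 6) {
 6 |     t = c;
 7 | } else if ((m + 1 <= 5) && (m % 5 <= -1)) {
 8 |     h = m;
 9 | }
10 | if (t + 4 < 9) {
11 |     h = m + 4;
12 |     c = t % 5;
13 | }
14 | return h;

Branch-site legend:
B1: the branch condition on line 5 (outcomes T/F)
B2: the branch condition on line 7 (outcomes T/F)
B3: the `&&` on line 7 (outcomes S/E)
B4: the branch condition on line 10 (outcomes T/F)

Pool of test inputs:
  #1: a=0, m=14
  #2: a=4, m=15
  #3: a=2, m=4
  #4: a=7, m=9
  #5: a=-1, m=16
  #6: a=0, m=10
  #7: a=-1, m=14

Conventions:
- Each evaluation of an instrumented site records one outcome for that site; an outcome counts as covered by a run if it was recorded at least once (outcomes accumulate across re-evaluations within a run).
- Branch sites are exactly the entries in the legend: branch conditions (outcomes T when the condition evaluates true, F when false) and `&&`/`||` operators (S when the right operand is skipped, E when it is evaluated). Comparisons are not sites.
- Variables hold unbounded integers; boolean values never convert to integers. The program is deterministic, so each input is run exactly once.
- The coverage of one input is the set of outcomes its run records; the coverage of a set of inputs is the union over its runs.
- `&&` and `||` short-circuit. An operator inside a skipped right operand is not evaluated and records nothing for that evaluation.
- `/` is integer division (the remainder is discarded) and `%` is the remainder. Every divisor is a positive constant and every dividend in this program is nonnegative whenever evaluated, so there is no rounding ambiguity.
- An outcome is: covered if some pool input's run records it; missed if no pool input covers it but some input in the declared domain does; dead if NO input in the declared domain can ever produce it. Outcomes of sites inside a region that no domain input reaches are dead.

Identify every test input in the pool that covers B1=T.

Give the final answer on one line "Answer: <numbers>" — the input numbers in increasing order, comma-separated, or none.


input #1 (a=0, m=14): does not record B1=T
input #2 (a=4, m=15): records B1=T
input #3 (a=2, m=4): does not record B1=T
input #4 (a=7, m=9): does not record B1=T
input #5 (a=-1, m=16): records B1=T
input #6 (a=0, m=10): does not record B1=T
input #7 (a=-1, m=14): does not record B1=T
Answer: 2, 5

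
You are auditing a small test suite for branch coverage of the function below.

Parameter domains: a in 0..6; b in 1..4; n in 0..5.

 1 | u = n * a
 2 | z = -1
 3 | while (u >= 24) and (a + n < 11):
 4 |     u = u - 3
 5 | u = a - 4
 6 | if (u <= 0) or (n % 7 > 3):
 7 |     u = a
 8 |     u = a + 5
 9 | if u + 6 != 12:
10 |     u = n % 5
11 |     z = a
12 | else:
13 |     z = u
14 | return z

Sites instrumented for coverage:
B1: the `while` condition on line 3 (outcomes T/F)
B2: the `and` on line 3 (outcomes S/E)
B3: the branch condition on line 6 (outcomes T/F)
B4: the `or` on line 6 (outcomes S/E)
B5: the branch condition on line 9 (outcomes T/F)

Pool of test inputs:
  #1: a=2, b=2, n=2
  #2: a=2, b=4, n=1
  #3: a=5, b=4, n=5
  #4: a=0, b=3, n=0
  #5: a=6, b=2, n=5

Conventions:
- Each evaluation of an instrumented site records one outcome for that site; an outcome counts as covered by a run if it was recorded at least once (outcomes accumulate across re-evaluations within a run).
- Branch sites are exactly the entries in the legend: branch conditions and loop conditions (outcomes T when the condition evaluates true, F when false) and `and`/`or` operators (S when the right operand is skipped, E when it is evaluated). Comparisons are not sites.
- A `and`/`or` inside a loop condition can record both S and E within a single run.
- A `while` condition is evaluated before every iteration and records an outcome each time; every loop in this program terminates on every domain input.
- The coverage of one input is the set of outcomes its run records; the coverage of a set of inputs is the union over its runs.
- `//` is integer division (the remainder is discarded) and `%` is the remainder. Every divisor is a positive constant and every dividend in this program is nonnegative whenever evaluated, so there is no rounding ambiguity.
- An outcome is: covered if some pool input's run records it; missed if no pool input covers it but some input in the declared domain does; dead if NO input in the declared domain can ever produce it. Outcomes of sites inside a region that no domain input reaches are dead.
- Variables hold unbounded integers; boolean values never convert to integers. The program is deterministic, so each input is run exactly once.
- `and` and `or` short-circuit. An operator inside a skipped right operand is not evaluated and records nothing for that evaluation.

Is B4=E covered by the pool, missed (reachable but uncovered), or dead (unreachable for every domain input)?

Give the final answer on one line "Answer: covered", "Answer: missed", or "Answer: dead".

B4=E is recorded by pool input(s) 3, 5 -> covered

Answer: covered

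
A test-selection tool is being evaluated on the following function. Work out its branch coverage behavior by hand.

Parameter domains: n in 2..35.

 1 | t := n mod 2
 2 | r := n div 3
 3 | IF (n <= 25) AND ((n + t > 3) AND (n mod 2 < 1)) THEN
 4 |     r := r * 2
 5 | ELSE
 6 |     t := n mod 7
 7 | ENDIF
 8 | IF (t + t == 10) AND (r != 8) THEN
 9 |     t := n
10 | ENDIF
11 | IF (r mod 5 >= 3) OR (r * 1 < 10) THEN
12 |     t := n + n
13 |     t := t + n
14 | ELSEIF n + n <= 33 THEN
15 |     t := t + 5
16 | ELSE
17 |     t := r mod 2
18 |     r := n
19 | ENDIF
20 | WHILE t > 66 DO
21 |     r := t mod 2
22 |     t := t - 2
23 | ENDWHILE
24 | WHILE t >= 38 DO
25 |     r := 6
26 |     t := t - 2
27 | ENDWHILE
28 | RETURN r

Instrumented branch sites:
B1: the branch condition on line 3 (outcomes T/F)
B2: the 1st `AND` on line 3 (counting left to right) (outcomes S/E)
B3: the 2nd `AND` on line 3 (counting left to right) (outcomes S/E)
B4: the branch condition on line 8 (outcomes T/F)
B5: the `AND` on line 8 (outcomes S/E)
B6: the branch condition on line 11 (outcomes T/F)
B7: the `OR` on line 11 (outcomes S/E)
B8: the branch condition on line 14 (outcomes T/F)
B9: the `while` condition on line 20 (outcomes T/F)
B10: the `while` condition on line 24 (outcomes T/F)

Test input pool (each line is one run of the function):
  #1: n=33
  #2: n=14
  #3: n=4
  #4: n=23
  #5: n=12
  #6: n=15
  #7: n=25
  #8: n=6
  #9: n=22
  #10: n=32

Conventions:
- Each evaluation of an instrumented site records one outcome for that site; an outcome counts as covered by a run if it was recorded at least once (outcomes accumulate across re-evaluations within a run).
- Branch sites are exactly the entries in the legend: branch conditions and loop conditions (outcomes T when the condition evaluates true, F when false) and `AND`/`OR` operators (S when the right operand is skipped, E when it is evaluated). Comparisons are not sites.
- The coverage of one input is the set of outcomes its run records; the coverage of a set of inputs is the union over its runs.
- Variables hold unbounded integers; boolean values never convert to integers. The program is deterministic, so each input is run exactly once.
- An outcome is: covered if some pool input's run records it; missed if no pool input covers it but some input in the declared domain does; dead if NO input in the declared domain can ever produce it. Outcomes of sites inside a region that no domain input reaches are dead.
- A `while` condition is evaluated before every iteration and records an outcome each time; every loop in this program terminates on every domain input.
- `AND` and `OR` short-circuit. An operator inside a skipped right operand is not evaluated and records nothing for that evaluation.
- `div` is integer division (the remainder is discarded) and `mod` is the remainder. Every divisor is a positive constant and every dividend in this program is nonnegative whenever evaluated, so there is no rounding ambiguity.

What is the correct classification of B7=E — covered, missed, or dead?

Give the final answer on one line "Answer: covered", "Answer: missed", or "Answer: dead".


B7=E is recorded by pool input(s) 1, 3, 4, 6, 10 -> covered
Answer: covered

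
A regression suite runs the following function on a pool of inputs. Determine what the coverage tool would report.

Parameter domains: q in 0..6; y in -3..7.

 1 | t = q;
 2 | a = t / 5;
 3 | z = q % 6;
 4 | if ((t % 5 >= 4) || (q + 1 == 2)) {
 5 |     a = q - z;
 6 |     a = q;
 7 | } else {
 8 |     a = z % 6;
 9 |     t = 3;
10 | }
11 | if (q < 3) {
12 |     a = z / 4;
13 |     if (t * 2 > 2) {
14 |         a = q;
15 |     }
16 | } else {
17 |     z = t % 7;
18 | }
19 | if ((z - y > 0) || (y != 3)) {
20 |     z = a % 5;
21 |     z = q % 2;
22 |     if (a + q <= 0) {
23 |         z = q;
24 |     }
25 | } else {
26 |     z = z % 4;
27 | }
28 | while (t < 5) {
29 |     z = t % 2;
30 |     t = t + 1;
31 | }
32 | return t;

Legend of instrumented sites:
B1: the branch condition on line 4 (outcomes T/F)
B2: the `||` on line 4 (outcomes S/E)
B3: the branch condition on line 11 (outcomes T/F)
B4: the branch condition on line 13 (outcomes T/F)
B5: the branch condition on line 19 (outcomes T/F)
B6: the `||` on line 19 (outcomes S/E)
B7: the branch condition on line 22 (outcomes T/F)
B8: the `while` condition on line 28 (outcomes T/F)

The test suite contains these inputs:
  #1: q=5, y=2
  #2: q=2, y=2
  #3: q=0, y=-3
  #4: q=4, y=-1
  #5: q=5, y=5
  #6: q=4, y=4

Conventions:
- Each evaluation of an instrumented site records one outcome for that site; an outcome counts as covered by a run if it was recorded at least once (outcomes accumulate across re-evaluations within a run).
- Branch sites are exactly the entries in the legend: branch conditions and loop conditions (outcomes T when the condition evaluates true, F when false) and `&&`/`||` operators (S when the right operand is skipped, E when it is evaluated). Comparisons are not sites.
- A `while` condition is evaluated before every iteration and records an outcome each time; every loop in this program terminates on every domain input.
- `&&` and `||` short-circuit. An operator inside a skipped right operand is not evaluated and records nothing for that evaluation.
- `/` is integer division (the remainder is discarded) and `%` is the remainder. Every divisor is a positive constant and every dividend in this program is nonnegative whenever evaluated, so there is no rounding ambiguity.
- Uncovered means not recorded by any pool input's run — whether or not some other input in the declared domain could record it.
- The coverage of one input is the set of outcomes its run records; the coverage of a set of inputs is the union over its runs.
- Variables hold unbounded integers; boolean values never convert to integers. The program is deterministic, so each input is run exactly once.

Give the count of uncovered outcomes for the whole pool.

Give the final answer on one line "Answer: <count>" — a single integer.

input #1, q=5, y=2: events B2->E, B1->F, B3->F, B6->S, B5->T, B7->F, B8->T, B8->T, B8->F; outcomes B1=F, B2=E, B3=F, B5=T, B6=S, B7=F, B8=T, B8=F
input #2, q=2, y=2: events B2->E, B1->F, B3->T, B4->T, B6->E, B5->T, B7->F, B8->T, B8->T, B8->F; outcomes B1=F, B2=E, B3=T, B4=T, B5=T, B6=E, B7=F, B8=T, B8=F
input #3, q=0, y=-3: events B2->E, B1->F, B3->T, B4->T, B6->S, B5->T, B7->T, B8->T, B8->T, B8->F; outcomes B1=F, B2=E, B3=T, B4=T, B5=T, B6=S, B7=T, B8=T, B8=F
input #4, q=4, y=-1: events B2->S, B1->T, B3->F, B6->S, B5->T, B7->F, B8->T, B8->F; outcomes B1=T, B2=S, B3=F, B5=T, B6=S, B7=F, B8=T, B8=F
input #5, q=5, y=5: events B2->E, B1->F, B3->F, B6->E, B5->T, B7->F, B8->T, B8->T, B8->F; outcomes B1=F, B2=E, B3=F, B5=T, B6=E, B7=F, B8=T, B8=F
input #6, q=4, y=4: events B2->S, B1->T, B3->F, B6->E, B5->T, B7->F, B8->T, B8->F; outcomes B1=T, B2=S, B3=F, B5=T, B6=E, B7=F, B8=T, B8=F
union over the pool: B1=T, B1=F, B2=S, B2=E, B3=T, B3=F, B4=T, B5=T, B6=S, B6=E, B7=T, B7=F, B8=T, B8=F
uncovered (2 of 16): B4=F, B5=F

Answer: 2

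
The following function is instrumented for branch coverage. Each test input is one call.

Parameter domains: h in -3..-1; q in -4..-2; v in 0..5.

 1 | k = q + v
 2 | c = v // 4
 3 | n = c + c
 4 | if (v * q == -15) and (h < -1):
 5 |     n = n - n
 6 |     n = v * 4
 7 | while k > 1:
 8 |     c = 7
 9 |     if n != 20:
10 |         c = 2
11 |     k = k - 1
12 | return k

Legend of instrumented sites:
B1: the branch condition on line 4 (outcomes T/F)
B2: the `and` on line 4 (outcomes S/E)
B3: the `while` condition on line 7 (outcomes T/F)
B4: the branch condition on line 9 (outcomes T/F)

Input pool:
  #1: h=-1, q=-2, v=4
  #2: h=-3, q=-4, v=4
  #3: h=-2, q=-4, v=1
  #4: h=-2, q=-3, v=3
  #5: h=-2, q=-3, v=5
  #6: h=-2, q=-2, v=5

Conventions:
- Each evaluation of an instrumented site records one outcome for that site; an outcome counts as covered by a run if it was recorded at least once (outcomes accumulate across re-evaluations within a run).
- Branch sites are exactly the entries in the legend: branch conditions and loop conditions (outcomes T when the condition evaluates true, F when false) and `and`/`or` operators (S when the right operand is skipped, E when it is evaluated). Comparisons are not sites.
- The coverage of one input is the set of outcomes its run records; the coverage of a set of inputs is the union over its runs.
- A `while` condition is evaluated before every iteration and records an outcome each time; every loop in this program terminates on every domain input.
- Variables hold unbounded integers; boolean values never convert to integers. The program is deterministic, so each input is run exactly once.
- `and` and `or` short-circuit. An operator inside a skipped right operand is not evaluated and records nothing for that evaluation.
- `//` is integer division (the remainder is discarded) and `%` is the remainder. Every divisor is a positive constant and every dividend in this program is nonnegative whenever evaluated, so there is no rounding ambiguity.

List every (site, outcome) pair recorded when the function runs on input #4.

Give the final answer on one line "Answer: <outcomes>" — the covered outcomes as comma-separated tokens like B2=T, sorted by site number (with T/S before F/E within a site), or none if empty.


Tracing the run of input #4 (h=-2, q=-3, v=3):
  B2->S, B1->F, B3->F
deduplicating events, the covered set is: B1=F, B2=S, B3=F
Answer: B1=F, B2=S, B3=F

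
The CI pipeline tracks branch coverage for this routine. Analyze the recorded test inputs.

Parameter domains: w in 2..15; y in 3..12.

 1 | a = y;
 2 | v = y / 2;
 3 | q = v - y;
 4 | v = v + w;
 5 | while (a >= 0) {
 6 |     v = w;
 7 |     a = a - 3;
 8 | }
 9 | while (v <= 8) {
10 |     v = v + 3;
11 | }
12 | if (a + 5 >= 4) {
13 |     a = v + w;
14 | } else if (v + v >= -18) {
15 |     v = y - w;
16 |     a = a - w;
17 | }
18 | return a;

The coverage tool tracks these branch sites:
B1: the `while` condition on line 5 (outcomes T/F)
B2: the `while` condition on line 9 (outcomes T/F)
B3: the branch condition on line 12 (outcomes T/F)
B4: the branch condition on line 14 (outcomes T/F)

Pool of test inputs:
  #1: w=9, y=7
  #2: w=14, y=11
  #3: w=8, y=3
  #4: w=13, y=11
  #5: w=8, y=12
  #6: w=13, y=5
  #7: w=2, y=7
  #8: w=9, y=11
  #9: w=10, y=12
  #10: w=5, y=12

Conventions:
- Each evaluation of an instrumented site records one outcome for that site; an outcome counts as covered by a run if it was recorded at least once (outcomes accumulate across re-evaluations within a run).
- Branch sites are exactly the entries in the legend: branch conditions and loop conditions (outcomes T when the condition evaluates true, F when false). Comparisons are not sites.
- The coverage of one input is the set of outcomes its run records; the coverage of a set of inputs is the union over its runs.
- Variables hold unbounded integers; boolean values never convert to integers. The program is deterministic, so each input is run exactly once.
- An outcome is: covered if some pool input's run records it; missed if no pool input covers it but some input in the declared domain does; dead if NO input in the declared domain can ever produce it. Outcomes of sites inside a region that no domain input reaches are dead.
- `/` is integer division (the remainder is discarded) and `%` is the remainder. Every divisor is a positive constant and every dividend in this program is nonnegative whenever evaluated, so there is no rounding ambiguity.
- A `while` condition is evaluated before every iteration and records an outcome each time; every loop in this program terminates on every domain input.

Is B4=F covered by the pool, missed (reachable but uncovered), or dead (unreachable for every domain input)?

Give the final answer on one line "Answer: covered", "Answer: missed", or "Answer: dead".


no pool input records B4=F
checking all 140 inputs in the declared domain: B4=F is never recorded -> dead
Answer: dead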